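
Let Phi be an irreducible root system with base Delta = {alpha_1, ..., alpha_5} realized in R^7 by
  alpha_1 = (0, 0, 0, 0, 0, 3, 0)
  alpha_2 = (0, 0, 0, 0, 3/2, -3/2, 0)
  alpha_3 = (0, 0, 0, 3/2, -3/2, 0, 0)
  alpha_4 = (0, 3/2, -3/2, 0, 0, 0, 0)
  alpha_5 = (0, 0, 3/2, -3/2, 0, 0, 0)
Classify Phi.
C5

Compute the Cartan integers a_ij = 2(alpha_i, alpha_j)/(alpha_j, alpha_j); the resulting 5x5 Cartan matrix is
[[2, -2, 0, 0, 0], [-1, 2, -1, 0, 0], [0, -1, 2, 0, -1], [0, 0, 0, 2, -1], [0, 0, -1, -1, 2]].
The roots have two lengths (squared-length ratio 2:1); the short ones are alpha_{2,3,4,5}. The associated Dynkin diagram is a chain of 5 nodes with a double edge at one end; the terminal node there is the unique long simple root (C_5), so the type is C_5 (the algebra sp(10)).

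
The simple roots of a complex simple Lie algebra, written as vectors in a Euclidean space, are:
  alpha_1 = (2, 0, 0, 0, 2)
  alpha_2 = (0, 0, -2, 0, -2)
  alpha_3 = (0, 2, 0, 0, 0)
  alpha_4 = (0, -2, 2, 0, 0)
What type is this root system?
type B_4

Compute the Cartan integers a_ij = 2(alpha_i, alpha_j)/(alpha_j, alpha_j); the resulting 4x4 Cartan matrix is
[[2, -1, 0, 0], [-1, 2, 0, -1], [0, 0, 2, -1], [0, -1, -2, 2]].
The roots have two lengths (squared-length ratio 2:1); the short ones are alpha_{3}. The associated Dynkin diagram is a chain of 4 nodes with a double edge at one end; the terminal node there is the unique short simple root (B_4), so the type is B_4 (the algebra so(9)).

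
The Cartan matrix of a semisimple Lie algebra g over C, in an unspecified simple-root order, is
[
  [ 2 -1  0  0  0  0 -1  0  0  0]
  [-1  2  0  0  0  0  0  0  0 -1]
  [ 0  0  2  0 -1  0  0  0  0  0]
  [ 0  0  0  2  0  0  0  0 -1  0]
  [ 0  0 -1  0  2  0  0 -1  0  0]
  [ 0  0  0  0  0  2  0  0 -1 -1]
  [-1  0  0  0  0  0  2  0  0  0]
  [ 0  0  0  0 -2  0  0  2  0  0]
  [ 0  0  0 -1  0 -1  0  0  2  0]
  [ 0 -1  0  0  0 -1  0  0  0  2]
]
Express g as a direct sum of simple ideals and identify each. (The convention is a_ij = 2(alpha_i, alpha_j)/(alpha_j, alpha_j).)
The diagram associated to this matrix has two connected components: the simple roots {alpha_1, alpha_2, alpha_4, alpha_6, alpha_7, alpha_9, alpha_10} form a chain of 7 nodes with single edges (A_7), and {alpha_3, alpha_5, alpha_8} form a chain of 3 nodes with a double edge at one end; the terminal node there is the unique long simple root (C_3). A semisimple Lie algebra decomposes uniquely as the direct sum of simple ideals, one per connected component of its Dynkin diagram, so g ≅ A_7 ⊕ C_3 (dimension 63 + 21 = 84).

A_7 ⊕ C_3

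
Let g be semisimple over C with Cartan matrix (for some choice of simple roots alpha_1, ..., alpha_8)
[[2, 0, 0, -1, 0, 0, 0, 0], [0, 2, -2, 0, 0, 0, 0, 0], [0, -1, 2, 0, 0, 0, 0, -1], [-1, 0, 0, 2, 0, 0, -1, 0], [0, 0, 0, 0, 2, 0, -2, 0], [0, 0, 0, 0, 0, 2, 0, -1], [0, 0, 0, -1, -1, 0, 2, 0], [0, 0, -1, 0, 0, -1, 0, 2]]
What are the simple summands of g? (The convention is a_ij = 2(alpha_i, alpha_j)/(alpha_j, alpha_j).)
The diagram associated to this matrix has two connected components: the simple roots {alpha_2, alpha_3, alpha_6, alpha_8} form a chain of 4 nodes with a double edge at one end; the terminal node there is the unique long simple root (C_4), and {alpha_1, alpha_4, alpha_5, alpha_7} form a chain of 4 nodes with a double edge at one end; the terminal node there is the unique long simple root (C_4). A semisimple Lie algebra decomposes uniquely as the direct sum of simple ideals, one per connected component of its Dynkin diagram, so g ≅ C_4 ⊕ C_4 (dimension 36 + 36 = 72).

C4 ⊕ C4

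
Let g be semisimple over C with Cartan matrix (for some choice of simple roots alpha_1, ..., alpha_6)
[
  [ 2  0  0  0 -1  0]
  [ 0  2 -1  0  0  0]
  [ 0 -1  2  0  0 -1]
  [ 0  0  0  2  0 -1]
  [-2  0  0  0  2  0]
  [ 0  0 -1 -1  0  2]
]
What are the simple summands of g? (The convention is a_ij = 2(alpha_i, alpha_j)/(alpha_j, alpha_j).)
A_4 (sl(5)) ⊕ B_2 (so(5))

The diagram associated to this matrix has two connected components: the simple roots {alpha_2, alpha_3, alpha_4, alpha_6} form a chain of 4 nodes with single edges (A_4), and {alpha_1, alpha_5} form a chain of 2 nodes with a double edge at one end; the terminal node there is the unique short simple root (B_2). A semisimple Lie algebra decomposes uniquely as the direct sum of simple ideals, one per connected component of its Dynkin diagram, so g ≅ A_4 ⊕ B_2 (dimension 24 + 10 = 34).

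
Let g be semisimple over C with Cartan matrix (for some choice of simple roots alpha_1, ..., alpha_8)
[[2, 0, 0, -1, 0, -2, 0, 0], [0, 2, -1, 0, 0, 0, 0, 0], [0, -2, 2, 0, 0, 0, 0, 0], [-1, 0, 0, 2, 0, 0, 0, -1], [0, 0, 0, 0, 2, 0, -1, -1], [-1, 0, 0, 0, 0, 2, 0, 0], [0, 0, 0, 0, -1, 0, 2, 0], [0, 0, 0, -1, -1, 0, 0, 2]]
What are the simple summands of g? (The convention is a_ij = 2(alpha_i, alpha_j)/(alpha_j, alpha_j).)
The diagram associated to this matrix has two connected components: the simple roots {alpha_2, alpha_3} form a chain of 2 nodes with a double edge at one end; the terminal node there is the unique short simple root (B_2), and {alpha_1, alpha_4, alpha_5, alpha_6, alpha_7, alpha_8} form a chain of 6 nodes with a double edge at one end; the terminal node there is the unique short simple root (B_6). A semisimple Lie algebra decomposes uniquely as the direct sum of simple ideals, one per connected component of its Dynkin diagram, so g ≅ B_2 ⊕ B_6 (dimension 10 + 78 = 88).

type B_2 + type B_6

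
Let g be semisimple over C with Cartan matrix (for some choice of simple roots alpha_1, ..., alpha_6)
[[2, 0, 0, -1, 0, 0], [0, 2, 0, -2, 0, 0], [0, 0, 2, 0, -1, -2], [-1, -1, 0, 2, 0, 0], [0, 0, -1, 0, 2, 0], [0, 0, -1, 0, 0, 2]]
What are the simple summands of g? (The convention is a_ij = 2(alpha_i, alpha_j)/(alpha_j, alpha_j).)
The diagram associated to this matrix has two connected components: the simple roots {alpha_3, alpha_5, alpha_6} form a chain of 3 nodes with a double edge at one end; the terminal node there is the unique short simple root (B_3), and {alpha_1, alpha_2, alpha_4} form a chain of 3 nodes with a double edge at one end; the terminal node there is the unique long simple root (C_3). A semisimple Lie algebra decomposes uniquely as the direct sum of simple ideals, one per connected component of its Dynkin diagram, so g ≅ B_3 ⊕ C_3 (dimension 21 + 21 = 42).

B_3 (so(7)) ⊕ C_3 (sp(6))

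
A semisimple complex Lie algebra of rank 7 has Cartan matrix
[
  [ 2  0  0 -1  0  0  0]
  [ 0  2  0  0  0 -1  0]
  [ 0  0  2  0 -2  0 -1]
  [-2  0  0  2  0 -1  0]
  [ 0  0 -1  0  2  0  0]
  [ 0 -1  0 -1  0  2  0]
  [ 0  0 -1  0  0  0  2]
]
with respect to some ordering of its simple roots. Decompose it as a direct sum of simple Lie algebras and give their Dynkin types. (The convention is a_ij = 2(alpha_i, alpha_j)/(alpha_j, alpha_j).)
The diagram associated to this matrix has two connected components: the simple roots {alpha_3, alpha_5, alpha_7} form a chain of 3 nodes with a double edge at one end; the terminal node there is the unique short simple root (B_3), and {alpha_1, alpha_2, alpha_4, alpha_6} form a chain of 4 nodes with a double edge at one end; the terminal node there is the unique short simple root (B_4). A semisimple Lie algebra decomposes uniquely as the direct sum of simple ideals, one per connected component of its Dynkin diagram, so g ≅ B_3 ⊕ B_4 (dimension 21 + 36 = 57).

B_3 (so(7)) ⊕ B_4 (so(9))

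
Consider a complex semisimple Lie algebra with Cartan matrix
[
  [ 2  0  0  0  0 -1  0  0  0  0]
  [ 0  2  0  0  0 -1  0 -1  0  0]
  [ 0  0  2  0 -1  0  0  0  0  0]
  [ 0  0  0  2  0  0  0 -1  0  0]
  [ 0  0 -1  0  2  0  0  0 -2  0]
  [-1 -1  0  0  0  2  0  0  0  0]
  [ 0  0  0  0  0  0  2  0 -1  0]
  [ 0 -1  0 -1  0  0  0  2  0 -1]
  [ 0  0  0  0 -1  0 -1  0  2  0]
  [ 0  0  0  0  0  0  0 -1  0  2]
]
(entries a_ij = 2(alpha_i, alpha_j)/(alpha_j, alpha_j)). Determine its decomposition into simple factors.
The diagram associated to this matrix has two connected components: the simple roots {alpha_1, alpha_2, alpha_4, alpha_6, alpha_8, alpha_10} form a chain of 4 nodes with a fork of two nodes at one end (D_6), and {alpha_3, alpha_5, alpha_7, alpha_9} form a chain of 4 nodes with a double edge between the middle two (F_4). A semisimple Lie algebra decomposes uniquely as the direct sum of simple ideals, one per connected component of its Dynkin diagram, so g ≅ D_6 ⊕ F_4 (dimension 66 + 52 = 118).

D_6 (so(12)) + F_4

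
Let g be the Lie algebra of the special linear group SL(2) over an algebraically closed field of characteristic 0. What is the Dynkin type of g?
type A_1

This is sl(2), which has dimension 2^2 - 1 = 3 and rank 2 - 1 = 1 (a Cartan subalgebra is the diagonal traceless matrices). In the classification of classical Lie algebras, the special linear algebra sl(n+1) has type A_n; here n = 1, so the Dynkin diagram is a chain of 1 nodes with single edges (A_1). Hence the type is A_1.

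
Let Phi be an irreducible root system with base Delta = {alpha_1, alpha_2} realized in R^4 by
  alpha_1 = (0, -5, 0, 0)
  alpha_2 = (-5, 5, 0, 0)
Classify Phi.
B2

Compute the Cartan integers a_ij = 2(alpha_i, alpha_j)/(alpha_j, alpha_j); the resulting 2x2 Cartan matrix is
[[2, -1], [-2, 2]].
The roots have two lengths (squared-length ratio 2:1); the short ones are alpha_{1}. The associated Dynkin diagram is a chain of 2 nodes with a double edge at one end; the terminal node there is the unique short simple root (B_2), so the type is B_2 (the algebra so(5)).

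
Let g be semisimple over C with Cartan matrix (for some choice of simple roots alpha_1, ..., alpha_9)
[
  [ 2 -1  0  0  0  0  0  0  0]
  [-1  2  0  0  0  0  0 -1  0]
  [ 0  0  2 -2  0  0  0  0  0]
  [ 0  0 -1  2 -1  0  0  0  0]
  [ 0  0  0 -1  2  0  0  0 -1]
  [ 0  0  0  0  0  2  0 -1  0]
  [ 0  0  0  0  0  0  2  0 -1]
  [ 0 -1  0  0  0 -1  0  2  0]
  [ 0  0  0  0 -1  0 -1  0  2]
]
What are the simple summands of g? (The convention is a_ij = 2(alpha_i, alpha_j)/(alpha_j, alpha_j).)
A_4 ⊕ C_5

The diagram associated to this matrix has two connected components: the simple roots {alpha_1, alpha_2, alpha_6, alpha_8} form a chain of 4 nodes with single edges (A_4), and {alpha_3, alpha_4, alpha_5, alpha_7, alpha_9} form a chain of 5 nodes with a double edge at one end; the terminal node there is the unique long simple root (C_5). A semisimple Lie algebra decomposes uniquely as the direct sum of simple ideals, one per connected component of its Dynkin diagram, so g ≅ A_4 ⊕ C_5 (dimension 24 + 55 = 79).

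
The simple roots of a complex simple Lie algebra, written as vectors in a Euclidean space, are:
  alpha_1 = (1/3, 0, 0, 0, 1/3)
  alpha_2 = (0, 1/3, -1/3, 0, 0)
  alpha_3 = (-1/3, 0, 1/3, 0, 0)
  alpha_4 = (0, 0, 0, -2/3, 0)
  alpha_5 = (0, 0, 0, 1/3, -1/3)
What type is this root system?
Compute the Cartan integers a_ij = 2(alpha_i, alpha_j)/(alpha_j, alpha_j); the resulting 5x5 Cartan matrix is
[[2, 0, -1, 0, -1], [0, 2, -1, 0, 0], [-1, -1, 2, 0, 0], [0, 0, 0, 2, -2], [-1, 0, 0, -1, 2]].
The roots have two lengths (squared-length ratio 2:1); the short ones are alpha_{1,2,3,5}. The associated Dynkin diagram is a chain of 5 nodes with a double edge at one end; the terminal node there is the unique long simple root (C_5), so the type is C_5 (the algebra sp(10)).

C_5 (sp(10))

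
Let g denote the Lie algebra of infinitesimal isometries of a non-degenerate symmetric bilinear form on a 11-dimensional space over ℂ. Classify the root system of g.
B5

This is so(11) with 11 odd, which has dimension 11(11-1)/2 = 55 and rank (11-1)/2 = 5. In the classification of classical Lie algebras, the orthogonal algebra so(2n+1) in an odd number of variables has type B_n; here n = 5, so the Dynkin diagram is a chain of 5 nodes with a double edge at one end; the terminal node there is the unique short simple root (B_5). Hence the type is B_5.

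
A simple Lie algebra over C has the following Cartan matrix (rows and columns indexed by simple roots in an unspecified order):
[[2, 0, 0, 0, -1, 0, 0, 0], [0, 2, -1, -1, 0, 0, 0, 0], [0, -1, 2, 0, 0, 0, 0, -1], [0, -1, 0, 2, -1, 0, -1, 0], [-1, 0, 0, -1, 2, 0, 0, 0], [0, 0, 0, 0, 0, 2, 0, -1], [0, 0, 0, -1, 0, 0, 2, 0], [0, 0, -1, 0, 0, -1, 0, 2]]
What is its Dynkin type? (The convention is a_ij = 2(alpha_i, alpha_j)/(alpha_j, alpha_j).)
The matrix has rank 8 with 2's on the diagonal. Reading the off-diagonal entries as Dynkin edges (a single edge where a_ij = a_ji = -1; a double or triple edge where a_ij * a_ji = 2 or 3), the diagram is a chain of 7 nodes with one extra node attached to the third node from one end (E_8). One simple-root ordering that puts it in standard form is (alpha_1, alpha_7, alpha_5, alpha_4, alpha_2, alpha_3, alpha_8, alpha_6). So the algebra is type E_8.

type E_8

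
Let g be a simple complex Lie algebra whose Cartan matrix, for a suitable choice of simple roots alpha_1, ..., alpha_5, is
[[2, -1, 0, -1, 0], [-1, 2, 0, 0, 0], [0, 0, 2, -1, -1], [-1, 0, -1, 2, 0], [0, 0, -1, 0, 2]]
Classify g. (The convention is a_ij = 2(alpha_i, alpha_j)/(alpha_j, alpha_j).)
The matrix has rank 5 with 2's on the diagonal. Reading the off-diagonal entries as Dynkin edges (a single edge where a_ij = a_ji = -1; a double or triple edge where a_ij * a_ji = 2 or 3), the diagram is a chain of 5 nodes with single edges (A_5). One simple-root ordering that puts it in standard form is (alpha_2, alpha_1, alpha_4, alpha_3, alpha_5). So the algebra is type A_5, i.e. sl(6).

A_5 (sl(6))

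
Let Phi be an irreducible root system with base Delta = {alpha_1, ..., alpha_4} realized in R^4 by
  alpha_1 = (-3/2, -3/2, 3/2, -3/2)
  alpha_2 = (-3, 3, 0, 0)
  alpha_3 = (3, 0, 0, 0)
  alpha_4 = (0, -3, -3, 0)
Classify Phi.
Compute the Cartan integers a_ij = 2(alpha_i, alpha_j)/(alpha_j, alpha_j); the resulting 4x4 Cartan matrix is
[[2, 0, -1, 0], [0, 2, -2, -1], [-1, -1, 2, 0], [0, -1, 0, 2]].
The roots have two lengths (squared-length ratio 2:1); the short ones are alpha_{1,3}. The associated Dynkin diagram is a chain of 4 nodes with a double edge between the middle two (F_4), so the type is F_4.

F_4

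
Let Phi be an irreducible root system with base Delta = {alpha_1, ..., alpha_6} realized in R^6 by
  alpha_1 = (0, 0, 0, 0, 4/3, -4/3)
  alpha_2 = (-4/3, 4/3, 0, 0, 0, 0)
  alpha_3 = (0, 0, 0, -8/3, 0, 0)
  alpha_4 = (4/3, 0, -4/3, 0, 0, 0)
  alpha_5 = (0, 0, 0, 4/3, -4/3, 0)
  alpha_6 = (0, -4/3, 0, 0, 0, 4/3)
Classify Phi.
Compute the Cartan integers a_ij = 2(alpha_i, alpha_j)/(alpha_j, alpha_j); the resulting 6x6 Cartan matrix is
[[2, 0, 0, 0, -1, -1], [0, 2, 0, -1, 0, -1], [0, 0, 2, 0, -2, 0], [0, -1, 0, 2, 0, 0], [-1, 0, -1, 0, 2, 0], [-1, -1, 0, 0, 0, 2]].
The roots have two lengths (squared-length ratio 2:1); the short ones are alpha_{1,2,4,5,6}. The associated Dynkin diagram is a chain of 6 nodes with a double edge at one end; the terminal node there is the unique long simple root (C_6), so the type is C_6 (the algebra sp(12)).

C_6 (sp(12))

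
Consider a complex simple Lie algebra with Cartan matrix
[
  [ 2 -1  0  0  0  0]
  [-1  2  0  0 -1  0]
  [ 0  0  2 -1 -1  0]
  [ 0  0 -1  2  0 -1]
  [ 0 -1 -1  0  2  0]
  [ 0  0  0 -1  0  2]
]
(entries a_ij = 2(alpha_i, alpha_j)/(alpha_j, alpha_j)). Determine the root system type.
type A_6

The matrix has rank 6 with 2's on the diagonal. Reading the off-diagonal entries as Dynkin edges (a single edge where a_ij = a_ji = -1; a double or triple edge where a_ij * a_ji = 2 or 3), the diagram is a chain of 6 nodes with single edges (A_6). One simple-root ordering that puts it in standard form is (alpha_6, alpha_4, alpha_3, alpha_5, alpha_2, alpha_1). So the algebra is type A_6, i.e. sl(7).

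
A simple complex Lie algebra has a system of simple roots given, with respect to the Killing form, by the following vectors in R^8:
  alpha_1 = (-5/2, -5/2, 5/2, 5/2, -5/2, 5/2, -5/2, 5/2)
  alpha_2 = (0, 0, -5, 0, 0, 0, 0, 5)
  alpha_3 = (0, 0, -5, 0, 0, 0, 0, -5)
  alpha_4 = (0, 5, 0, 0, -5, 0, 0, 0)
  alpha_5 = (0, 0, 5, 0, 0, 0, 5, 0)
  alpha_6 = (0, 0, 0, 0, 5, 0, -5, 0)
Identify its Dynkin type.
E6

Compute the Cartan integers a_ij = 2(alpha_i, alpha_j)/(alpha_j, alpha_j); the resulting 6x6 Cartan matrix is
[[2, 0, -1, 0, 0, 0], [0, 2, 0, 0, -1, 0], [-1, 0, 2, 0, -1, 0], [0, 0, 0, 2, 0, -1], [0, -1, -1, 0, 2, -1], [0, 0, 0, -1, -1, 2]].
All simple roots have the same length, so the diagram is simply laced. The associated Dynkin diagram is a chain of 5 nodes with one extra node attached to the third node from one end (E_6), so the type is E_6.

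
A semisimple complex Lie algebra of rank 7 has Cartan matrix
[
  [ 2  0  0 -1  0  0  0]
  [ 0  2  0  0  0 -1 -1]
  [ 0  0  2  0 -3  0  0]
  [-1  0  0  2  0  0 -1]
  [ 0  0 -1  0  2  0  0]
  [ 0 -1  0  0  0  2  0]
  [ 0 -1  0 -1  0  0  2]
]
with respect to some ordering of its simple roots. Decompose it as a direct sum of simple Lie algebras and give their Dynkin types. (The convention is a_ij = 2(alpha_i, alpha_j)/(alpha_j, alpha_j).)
A_5 + G_2

The diagram associated to this matrix has two connected components: the simple roots {alpha_1, alpha_2, alpha_4, alpha_6, alpha_7} form a chain of 5 nodes with single edges (A_5), and {alpha_3, alpha_5} form two nodes joined by a triple edge (G_2). A semisimple Lie algebra decomposes uniquely as the direct sum of simple ideals, one per connected component of its Dynkin diagram, so g ≅ A_5 ⊕ G_2 (dimension 35 + 14 = 49).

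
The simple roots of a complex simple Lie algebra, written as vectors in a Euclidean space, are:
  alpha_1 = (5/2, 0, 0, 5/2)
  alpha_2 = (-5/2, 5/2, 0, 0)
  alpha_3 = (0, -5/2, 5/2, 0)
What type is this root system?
Compute the Cartan integers a_ij = 2(alpha_i, alpha_j)/(alpha_j, alpha_j); the resulting 3x3 Cartan matrix is
[[2, -1, 0], [-1, 2, -1], [0, -1, 2]].
All simple roots have the same length, so the diagram is simply laced. The associated Dynkin diagram is a chain of 3 nodes with single edges (A_3), so the type is A_3 (the algebra sl(4)).

A_3 (sl(4))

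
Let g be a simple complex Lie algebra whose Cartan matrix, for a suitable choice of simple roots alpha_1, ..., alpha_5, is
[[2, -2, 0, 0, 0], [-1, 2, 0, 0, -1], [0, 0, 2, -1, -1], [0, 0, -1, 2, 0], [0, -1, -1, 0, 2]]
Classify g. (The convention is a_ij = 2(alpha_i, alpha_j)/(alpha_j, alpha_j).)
type C_5

The matrix has rank 5 with 2's on the diagonal. Reading the off-diagonal entries as Dynkin edges (a single edge where a_ij = a_ji = -1; a double or triple edge where a_ij * a_ji = 2 or 3), the diagram is a chain of 5 nodes with a double edge at one end; the terminal node there is the unique long simple root (C_5). One simple-root ordering that puts it in standard form is (alpha_4, alpha_3, alpha_5, alpha_2, alpha_1). So the algebra is type C_5, i.e. sp(10).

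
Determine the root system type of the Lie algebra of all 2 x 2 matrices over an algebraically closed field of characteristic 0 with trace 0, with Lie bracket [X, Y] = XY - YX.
This is sl(2), which has dimension 2^2 - 1 = 3 and rank 2 - 1 = 1 (a Cartan subalgebra is the diagonal traceless matrices). In the classification of classical Lie algebras, the special linear algebra sl(n+1) has type A_n; here n = 1, so the Dynkin diagram is a chain of 1 nodes with single edges (A_1). Hence the type is A_1.

type A_1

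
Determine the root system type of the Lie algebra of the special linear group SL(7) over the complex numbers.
This is sl(7), which has dimension 7^2 - 1 = 48 and rank 7 - 1 = 6 (a Cartan subalgebra is the diagonal traceless matrices). In the classification of classical Lie algebras, the special linear algebra sl(n+1) has type A_n; here n = 6, so the Dynkin diagram is a chain of 6 nodes with single edges (A_6). Hence the type is A_6.

A_6 (sl(7))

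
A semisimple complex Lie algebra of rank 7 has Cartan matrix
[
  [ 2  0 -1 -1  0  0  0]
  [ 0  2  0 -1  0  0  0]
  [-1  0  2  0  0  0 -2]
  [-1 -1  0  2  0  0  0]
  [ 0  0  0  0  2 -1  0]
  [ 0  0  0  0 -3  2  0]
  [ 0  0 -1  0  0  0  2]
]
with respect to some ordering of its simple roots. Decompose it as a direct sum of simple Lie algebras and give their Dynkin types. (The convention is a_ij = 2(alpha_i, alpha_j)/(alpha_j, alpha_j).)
The diagram associated to this matrix has two connected components: the simple roots {alpha_1, alpha_2, alpha_3, alpha_4, alpha_7} form a chain of 5 nodes with a double edge at one end; the terminal node there is the unique short simple root (B_5), and {alpha_5, alpha_6} form two nodes joined by a triple edge (G_2). A semisimple Lie algebra decomposes uniquely as the direct sum of simple ideals, one per connected component of its Dynkin diagram, so g ≅ B_5 ⊕ G_2 (dimension 55 + 14 = 69).

B5 ⊕ G2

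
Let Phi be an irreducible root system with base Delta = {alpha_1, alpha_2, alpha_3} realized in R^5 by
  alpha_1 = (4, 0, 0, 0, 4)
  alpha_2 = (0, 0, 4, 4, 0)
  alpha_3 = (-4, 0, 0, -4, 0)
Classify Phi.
A3

Compute the Cartan integers a_ij = 2(alpha_i, alpha_j)/(alpha_j, alpha_j); the resulting 3x3 Cartan matrix is
[[2, 0, -1], [0, 2, -1], [-1, -1, 2]].
All simple roots have the same length, so the diagram is simply laced. The associated Dynkin diagram is a chain of 3 nodes with single edges (A_3), so the type is A_3 (the algebra sl(4)).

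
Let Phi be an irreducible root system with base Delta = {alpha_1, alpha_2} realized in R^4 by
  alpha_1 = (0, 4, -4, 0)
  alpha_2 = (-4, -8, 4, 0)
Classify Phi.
G_2

Compute the Cartan integers a_ij = 2(alpha_i, alpha_j)/(alpha_j, alpha_j); the resulting 2x2 Cartan matrix is
[[2, -1], [-3, 2]].
The roots have two lengths (squared-length ratio 3:1); the short ones are alpha_{1}. The associated Dynkin diagram is two nodes joined by a triple edge (G_2), so the type is G_2.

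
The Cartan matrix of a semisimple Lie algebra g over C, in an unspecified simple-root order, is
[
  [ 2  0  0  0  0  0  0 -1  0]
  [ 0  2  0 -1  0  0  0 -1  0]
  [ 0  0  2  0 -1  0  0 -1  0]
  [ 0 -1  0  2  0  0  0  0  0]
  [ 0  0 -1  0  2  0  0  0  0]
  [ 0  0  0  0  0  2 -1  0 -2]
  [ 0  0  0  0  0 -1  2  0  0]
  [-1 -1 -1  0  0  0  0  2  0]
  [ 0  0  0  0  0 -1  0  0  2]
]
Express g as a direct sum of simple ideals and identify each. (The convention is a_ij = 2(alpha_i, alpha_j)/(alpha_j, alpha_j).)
type B_3 + type E_6

The diagram associated to this matrix has two connected components: the simple roots {alpha_6, alpha_7, alpha_9} form a chain of 3 nodes with a double edge at one end; the terminal node there is the unique short simple root (B_3), and {alpha_1, alpha_2, alpha_3, alpha_4, alpha_5, alpha_8} form a chain of 5 nodes with one extra node attached to the third node from one end (E_6). A semisimple Lie algebra decomposes uniquely as the direct sum of simple ideals, one per connected component of its Dynkin diagram, so g ≅ B_3 ⊕ E_6 (dimension 21 + 78 = 99).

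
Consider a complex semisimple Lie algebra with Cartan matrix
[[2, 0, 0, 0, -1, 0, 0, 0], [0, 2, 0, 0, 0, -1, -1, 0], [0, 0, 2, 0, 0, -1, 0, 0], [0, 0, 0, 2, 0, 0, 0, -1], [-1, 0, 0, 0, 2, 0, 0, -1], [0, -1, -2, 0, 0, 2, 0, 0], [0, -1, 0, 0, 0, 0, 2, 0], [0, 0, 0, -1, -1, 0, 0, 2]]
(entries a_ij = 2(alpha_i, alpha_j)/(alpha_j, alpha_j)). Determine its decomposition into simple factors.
The diagram associated to this matrix has two connected components: the simple roots {alpha_1, alpha_4, alpha_5, alpha_8} form a chain of 4 nodes with single edges (A_4), and {alpha_2, alpha_3, alpha_6, alpha_7} form a chain of 4 nodes with a double edge at one end; the terminal node there is the unique short simple root (B_4). A semisimple Lie algebra decomposes uniquely as the direct sum of simple ideals, one per connected component of its Dynkin diagram, so g ≅ A_4 ⊕ B_4 (dimension 24 + 36 = 60).

type A_4 ⊕ type B_4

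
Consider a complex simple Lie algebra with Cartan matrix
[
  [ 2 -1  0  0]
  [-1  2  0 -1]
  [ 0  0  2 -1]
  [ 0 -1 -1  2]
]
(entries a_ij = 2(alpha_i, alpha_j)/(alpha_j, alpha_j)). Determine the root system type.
type A_4

The matrix has rank 4 with 2's on the diagonal. Reading the off-diagonal entries as Dynkin edges (a single edge where a_ij = a_ji = -1; a double or triple edge where a_ij * a_ji = 2 or 3), the diagram is a chain of 4 nodes with single edges (A_4). One simple-root ordering that puts it in standard form is (alpha_3, alpha_4, alpha_2, alpha_1). So the algebra is type A_4, i.e. sl(5).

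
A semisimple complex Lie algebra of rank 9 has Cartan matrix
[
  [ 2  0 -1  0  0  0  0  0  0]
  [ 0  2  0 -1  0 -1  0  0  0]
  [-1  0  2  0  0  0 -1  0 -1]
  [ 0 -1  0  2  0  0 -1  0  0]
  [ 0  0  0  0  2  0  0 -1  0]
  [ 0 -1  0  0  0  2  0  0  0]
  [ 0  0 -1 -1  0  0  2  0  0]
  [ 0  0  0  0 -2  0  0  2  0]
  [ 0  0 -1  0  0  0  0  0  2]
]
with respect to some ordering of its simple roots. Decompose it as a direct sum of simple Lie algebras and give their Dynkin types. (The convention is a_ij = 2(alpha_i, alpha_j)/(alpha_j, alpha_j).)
B_2 ⊕ D_7

The diagram associated to this matrix has two connected components: the simple roots {alpha_5, alpha_8} form a chain of 2 nodes with a double edge at one end; the terminal node there is the unique short simple root (B_2), and {alpha_1, alpha_2, alpha_3, alpha_4, alpha_6, alpha_7, alpha_9} form a chain of 5 nodes with a fork of two nodes at one end (D_7). A semisimple Lie algebra decomposes uniquely as the direct sum of simple ideals, one per connected component of its Dynkin diagram, so g ≅ B_2 ⊕ D_7 (dimension 10 + 91 = 101).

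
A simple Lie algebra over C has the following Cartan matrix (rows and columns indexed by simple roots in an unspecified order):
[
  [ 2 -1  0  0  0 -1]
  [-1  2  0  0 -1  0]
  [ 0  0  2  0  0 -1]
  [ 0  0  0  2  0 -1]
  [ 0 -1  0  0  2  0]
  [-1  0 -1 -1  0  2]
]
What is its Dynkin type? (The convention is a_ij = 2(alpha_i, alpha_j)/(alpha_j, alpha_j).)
The matrix has rank 6 with 2's on the diagonal. Reading the off-diagonal entries as Dynkin edges (a single edge where a_ij = a_ji = -1; a double or triple edge where a_ij * a_ji = 2 or 3), the diagram is a chain of 4 nodes with a fork of two nodes at one end (D_6). One simple-root ordering that puts it in standard form is (alpha_5, alpha_2, alpha_1, alpha_6, alpha_4, alpha_3). So the algebra is type D_6, i.e. so(12).

type D_6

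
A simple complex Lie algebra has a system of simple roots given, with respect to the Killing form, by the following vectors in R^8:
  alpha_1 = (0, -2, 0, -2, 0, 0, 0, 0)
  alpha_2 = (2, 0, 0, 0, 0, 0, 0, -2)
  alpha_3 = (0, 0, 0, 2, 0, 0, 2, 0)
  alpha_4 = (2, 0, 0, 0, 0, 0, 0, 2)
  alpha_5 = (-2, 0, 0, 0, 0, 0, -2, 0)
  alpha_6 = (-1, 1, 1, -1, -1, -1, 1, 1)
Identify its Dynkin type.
Compute the Cartan integers a_ij = 2(alpha_i, alpha_j)/(alpha_j, alpha_j); the resulting 6x6 Cartan matrix is
[[2, 0, -1, 0, 0, 0], [0, 2, 0, 0, -1, -1], [-1, 0, 2, 0, -1, 0], [0, 0, 0, 2, -1, 0], [0, -1, -1, -1, 2, 0], [0, -1, 0, 0, 0, 2]].
All simple roots have the same length, so the diagram is simply laced. The associated Dynkin diagram is a chain of 5 nodes with one extra node attached to the third node from one end (E_6), so the type is E_6.

E_6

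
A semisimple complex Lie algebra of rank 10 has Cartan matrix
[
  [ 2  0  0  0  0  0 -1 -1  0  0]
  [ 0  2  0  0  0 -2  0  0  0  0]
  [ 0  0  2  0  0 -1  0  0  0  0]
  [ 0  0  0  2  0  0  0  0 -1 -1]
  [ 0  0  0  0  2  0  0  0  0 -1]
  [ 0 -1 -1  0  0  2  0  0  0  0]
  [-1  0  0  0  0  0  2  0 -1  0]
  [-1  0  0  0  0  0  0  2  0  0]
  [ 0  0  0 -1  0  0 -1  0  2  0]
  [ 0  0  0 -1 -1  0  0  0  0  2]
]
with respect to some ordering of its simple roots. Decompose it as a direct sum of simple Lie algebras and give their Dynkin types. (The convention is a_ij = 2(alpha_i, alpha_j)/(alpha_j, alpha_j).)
type A_7 + type C_3

The diagram associated to this matrix has two connected components: the simple roots {alpha_1, alpha_4, alpha_5, alpha_7, alpha_8, alpha_9, alpha_10} form a chain of 7 nodes with single edges (A_7), and {alpha_2, alpha_3, alpha_6} form a chain of 3 nodes with a double edge at one end; the terminal node there is the unique long simple root (C_3). A semisimple Lie algebra decomposes uniquely as the direct sum of simple ideals, one per connected component of its Dynkin diagram, so g ≅ A_7 ⊕ C_3 (dimension 63 + 21 = 84).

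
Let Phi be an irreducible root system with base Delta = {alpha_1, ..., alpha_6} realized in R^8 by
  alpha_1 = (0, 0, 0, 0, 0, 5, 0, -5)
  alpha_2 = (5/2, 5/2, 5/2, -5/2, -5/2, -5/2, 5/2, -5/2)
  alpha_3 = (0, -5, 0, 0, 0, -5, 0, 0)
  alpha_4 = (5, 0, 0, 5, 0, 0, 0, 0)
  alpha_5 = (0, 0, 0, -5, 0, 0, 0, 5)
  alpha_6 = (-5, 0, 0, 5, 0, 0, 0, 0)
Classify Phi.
Compute the Cartan integers a_ij = 2(alpha_i, alpha_j)/(alpha_j, alpha_j); the resulting 6x6 Cartan matrix is
[[2, 0, -1, 0, -1, 0], [0, 2, 0, 0, 0, -1], [-1, 0, 2, 0, 0, 0], [0, 0, 0, 2, -1, 0], [-1, 0, 0, -1, 2, -1], [0, -1, 0, 0, -1, 2]].
All simple roots have the same length, so the diagram is simply laced. The associated Dynkin diagram is a chain of 5 nodes with one extra node attached to the third node from one end (E_6), so the type is E_6.

E_6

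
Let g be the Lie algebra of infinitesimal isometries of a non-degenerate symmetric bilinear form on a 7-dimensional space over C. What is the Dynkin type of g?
B_3 (so(7))

This is so(7) with 7 odd, which has dimension 7(7-1)/2 = 21 and rank (7-1)/2 = 3. In the classification of classical Lie algebras, the orthogonal algebra so(2n+1) in an odd number of variables has type B_n; here n = 3, so the Dynkin diagram is a chain of 3 nodes with a double edge at one end; the terminal node there is the unique short simple root (B_3). Hence the type is B_3.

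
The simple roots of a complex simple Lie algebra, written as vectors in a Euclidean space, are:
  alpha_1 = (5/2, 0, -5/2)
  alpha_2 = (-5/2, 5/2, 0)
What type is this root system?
Compute the Cartan integers a_ij = 2(alpha_i, alpha_j)/(alpha_j, alpha_j); the resulting 2x2 Cartan matrix is
[[2, -1], [-1, 2]].
All simple roots have the same length, so the diagram is simply laced. The associated Dynkin diagram is a chain of 2 nodes with single edges (A_2), so the type is A_2 (the algebra sl(3)).

type A_2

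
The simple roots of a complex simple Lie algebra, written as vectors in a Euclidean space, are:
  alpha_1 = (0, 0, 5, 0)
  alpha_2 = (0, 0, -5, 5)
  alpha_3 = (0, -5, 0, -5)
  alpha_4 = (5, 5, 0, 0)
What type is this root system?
Compute the Cartan integers a_ij = 2(alpha_i, alpha_j)/(alpha_j, alpha_j); the resulting 4x4 Cartan matrix is
[[2, -1, 0, 0], [-2, 2, -1, 0], [0, -1, 2, -1], [0, 0, -1, 2]].
The roots have two lengths (squared-length ratio 2:1); the short ones are alpha_{1}. The associated Dynkin diagram is a chain of 4 nodes with a double edge at one end; the terminal node there is the unique short simple root (B_4), so the type is B_4 (the algebra so(9)).

type B_4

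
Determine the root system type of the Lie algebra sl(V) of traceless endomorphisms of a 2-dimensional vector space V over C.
This is sl(2), which has dimension 2^2 - 1 = 3 and rank 2 - 1 = 1 (a Cartan subalgebra is the diagonal traceless matrices). In the classification of classical Lie algebras, the special linear algebra sl(n+1) has type A_n; here n = 1, so the Dynkin diagram is a chain of 1 nodes with single edges (A_1). Hence the type is A_1.

A1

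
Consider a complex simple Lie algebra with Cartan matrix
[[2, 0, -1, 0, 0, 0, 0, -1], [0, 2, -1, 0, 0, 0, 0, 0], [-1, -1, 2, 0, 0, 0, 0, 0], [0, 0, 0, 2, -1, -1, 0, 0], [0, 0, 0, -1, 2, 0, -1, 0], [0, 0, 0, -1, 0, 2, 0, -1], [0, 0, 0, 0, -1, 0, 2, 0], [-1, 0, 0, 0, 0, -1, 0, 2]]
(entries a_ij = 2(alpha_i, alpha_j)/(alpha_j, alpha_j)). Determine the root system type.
The matrix has rank 8 with 2's on the diagonal. Reading the off-diagonal entries as Dynkin edges (a single edge where a_ij = a_ji = -1; a double or triple edge where a_ij * a_ji = 2 or 3), the diagram is a chain of 8 nodes with single edges (A_8). One simple-root ordering that puts it in standard form is (alpha_7, alpha_5, alpha_4, alpha_6, alpha_8, alpha_1, alpha_3, alpha_2). So the algebra is type A_8, i.e. sl(9).

A_8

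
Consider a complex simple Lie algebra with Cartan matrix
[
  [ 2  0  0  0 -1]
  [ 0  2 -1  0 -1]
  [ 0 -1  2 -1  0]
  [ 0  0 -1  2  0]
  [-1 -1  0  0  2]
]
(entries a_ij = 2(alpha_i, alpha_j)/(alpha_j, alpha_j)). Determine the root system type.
The matrix has rank 5 with 2's on the diagonal. Reading the off-diagonal entries as Dynkin edges (a single edge where a_ij = a_ji = -1; a double or triple edge where a_ij * a_ji = 2 or 3), the diagram is a chain of 5 nodes with single edges (A_5). One simple-root ordering that puts it in standard form is (alpha_4, alpha_3, alpha_2, alpha_5, alpha_1). So the algebra is type A_5, i.e. sl(6).

type A_5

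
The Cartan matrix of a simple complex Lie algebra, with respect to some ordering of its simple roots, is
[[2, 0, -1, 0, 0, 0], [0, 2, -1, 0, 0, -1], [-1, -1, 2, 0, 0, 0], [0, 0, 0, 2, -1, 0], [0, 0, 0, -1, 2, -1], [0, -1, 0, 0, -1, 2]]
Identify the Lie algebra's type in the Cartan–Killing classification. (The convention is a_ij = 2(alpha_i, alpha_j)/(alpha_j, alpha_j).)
The matrix has rank 6 with 2's on the diagonal. Reading the off-diagonal entries as Dynkin edges (a single edge where a_ij = a_ji = -1; a double or triple edge where a_ij * a_ji = 2 or 3), the diagram is a chain of 6 nodes with single edges (A_6). One simple-root ordering that puts it in standard form is (alpha_4, alpha_5, alpha_6, alpha_2, alpha_3, alpha_1). So the algebra is type A_6, i.e. sl(7).

A6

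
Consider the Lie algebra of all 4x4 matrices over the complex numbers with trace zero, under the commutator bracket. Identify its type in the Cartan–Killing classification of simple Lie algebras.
This is sl(4), which has dimension 4^2 - 1 = 15 and rank 4 - 1 = 3 (a Cartan subalgebra is the diagonal traceless matrices). In the classification of classical Lie algebras, the special linear algebra sl(n+1) has type A_n; here n = 3, so the Dynkin diagram is a chain of 3 nodes with single edges (A_3). Hence the type is A_3.

A_3 (sl(4))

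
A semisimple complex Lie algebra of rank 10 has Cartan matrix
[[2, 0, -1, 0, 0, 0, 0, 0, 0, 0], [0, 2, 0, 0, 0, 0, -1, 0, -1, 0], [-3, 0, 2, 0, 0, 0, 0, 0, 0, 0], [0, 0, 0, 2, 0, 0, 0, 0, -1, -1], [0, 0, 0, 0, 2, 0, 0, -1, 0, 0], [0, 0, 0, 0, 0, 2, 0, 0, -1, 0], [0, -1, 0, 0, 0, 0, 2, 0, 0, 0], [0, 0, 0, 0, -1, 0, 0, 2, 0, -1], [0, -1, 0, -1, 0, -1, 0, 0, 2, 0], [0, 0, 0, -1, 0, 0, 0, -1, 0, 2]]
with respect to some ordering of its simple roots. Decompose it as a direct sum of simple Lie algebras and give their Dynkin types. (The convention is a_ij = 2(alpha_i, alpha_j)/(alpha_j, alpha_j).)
E_8 ⊕ G_2

The diagram associated to this matrix has two connected components: the simple roots {alpha_2, alpha_4, alpha_5, alpha_6, alpha_7, alpha_8, alpha_9, alpha_10} form a chain of 7 nodes with one extra node attached to the third node from one end (E_8), and {alpha_1, alpha_3} form two nodes joined by a triple edge (G_2). A semisimple Lie algebra decomposes uniquely as the direct sum of simple ideals, one per connected component of its Dynkin diagram, so g ≅ E_8 ⊕ G_2 (dimension 248 + 14 = 262).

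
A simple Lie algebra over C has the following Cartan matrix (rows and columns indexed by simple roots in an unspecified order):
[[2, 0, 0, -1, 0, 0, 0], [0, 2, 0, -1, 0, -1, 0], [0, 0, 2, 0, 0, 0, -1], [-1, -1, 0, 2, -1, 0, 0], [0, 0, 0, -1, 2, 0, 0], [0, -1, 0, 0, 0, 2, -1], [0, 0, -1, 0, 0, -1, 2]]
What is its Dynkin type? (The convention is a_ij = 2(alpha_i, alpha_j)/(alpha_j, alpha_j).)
type D_7

The matrix has rank 7 with 2's on the diagonal. Reading the off-diagonal entries as Dynkin edges (a single edge where a_ij = a_ji = -1; a double or triple edge where a_ij * a_ji = 2 or 3), the diagram is a chain of 5 nodes with a fork of two nodes at one end (D_7). One simple-root ordering that puts it in standard form is (alpha_3, alpha_7, alpha_6, alpha_2, alpha_4, alpha_1, alpha_5). So the algebra is type D_7, i.e. so(14).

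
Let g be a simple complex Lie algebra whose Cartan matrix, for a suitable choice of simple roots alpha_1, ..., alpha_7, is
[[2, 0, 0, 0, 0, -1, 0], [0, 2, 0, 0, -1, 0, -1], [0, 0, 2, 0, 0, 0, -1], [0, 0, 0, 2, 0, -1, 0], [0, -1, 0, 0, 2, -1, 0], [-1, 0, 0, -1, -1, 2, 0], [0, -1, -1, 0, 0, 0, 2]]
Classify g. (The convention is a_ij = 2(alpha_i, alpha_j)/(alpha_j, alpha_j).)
D_7

The matrix has rank 7 with 2's on the diagonal. Reading the off-diagonal entries as Dynkin edges (a single edge where a_ij = a_ji = -1; a double or triple edge where a_ij * a_ji = 2 or 3), the diagram is a chain of 5 nodes with a fork of two nodes at one end (D_7). One simple-root ordering that puts it in standard form is (alpha_3, alpha_7, alpha_2, alpha_5, alpha_6, alpha_4, alpha_1). So the algebra is type D_7, i.e. so(14).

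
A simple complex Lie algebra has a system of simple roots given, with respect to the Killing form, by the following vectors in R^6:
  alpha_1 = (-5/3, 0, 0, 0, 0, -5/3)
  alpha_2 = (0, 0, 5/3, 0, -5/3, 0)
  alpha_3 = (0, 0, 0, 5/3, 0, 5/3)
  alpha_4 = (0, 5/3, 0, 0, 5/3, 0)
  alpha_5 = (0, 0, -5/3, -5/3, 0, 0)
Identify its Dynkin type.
A_5

Compute the Cartan integers a_ij = 2(alpha_i, alpha_j)/(alpha_j, alpha_j); the resulting 5x5 Cartan matrix is
[[2, 0, -1, 0, 0], [0, 2, 0, -1, -1], [-1, 0, 2, 0, -1], [0, -1, 0, 2, 0], [0, -1, -1, 0, 2]].
All simple roots have the same length, so the diagram is simply laced. The associated Dynkin diagram is a chain of 5 nodes with single edges (A_5), so the type is A_5 (the algebra sl(6)).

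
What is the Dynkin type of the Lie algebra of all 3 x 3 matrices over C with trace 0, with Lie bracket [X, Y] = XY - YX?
This is sl(3), which has dimension 3^2 - 1 = 8 and rank 3 - 1 = 2 (a Cartan subalgebra is the diagonal traceless matrices). In the classification of classical Lie algebras, the special linear algebra sl(n+1) has type A_n; here n = 2, so the Dynkin diagram is a chain of 2 nodes with single edges (A_2). Hence the type is A_2.

A_2 (sl(3))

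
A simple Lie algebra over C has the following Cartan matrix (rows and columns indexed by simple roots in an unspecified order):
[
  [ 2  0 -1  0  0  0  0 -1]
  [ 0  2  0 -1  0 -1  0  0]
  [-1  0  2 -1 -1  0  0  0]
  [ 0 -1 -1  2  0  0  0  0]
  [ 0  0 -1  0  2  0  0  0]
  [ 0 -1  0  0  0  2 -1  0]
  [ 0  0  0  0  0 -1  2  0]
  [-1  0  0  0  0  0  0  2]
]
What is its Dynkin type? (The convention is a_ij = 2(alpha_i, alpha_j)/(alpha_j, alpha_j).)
The matrix has rank 8 with 2's on the diagonal. Reading the off-diagonal entries as Dynkin edges (a single edge where a_ij = a_ji = -1; a double or triple edge where a_ij * a_ji = 2 or 3), the diagram is a chain of 7 nodes with one extra node attached to the third node from one end (E_8). One simple-root ordering that puts it in standard form is (alpha_8, alpha_5, alpha_1, alpha_3, alpha_4, alpha_2, alpha_6, alpha_7). So the algebra is type E_8.

E_8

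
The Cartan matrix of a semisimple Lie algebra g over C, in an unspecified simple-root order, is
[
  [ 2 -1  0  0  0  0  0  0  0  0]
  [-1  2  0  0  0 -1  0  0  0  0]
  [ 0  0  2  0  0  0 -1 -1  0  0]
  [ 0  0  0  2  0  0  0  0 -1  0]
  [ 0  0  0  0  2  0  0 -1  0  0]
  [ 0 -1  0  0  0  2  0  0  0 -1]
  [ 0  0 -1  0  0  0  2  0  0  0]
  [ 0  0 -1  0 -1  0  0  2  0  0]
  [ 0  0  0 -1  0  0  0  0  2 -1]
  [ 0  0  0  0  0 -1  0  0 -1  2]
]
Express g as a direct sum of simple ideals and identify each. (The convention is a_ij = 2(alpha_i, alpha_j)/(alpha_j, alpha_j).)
A_4 (sl(5)) + A_6 (sl(7))

The diagram associated to this matrix has two connected components: the simple roots {alpha_3, alpha_5, alpha_7, alpha_8} form a chain of 4 nodes with single edges (A_4), and {alpha_1, alpha_2, alpha_4, alpha_6, alpha_9, alpha_10} form a chain of 6 nodes with single edges (A_6). A semisimple Lie algebra decomposes uniquely as the direct sum of simple ideals, one per connected component of its Dynkin diagram, so g ≅ A_4 ⊕ A_6 (dimension 24 + 48 = 72).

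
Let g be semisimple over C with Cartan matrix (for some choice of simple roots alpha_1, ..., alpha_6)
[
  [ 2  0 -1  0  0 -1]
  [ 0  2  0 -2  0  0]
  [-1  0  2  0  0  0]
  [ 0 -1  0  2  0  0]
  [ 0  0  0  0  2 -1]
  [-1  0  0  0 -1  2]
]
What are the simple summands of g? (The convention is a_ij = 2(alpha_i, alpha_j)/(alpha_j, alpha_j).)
The diagram associated to this matrix has two connected components: the simple roots {alpha_1, alpha_3, alpha_5, alpha_6} form a chain of 4 nodes with single edges (A_4), and {alpha_2, alpha_4} form a chain of 2 nodes with a double edge at one end; the terminal node there is the unique short simple root (B_2). A semisimple Lie algebra decomposes uniquely as the direct sum of simple ideals, one per connected component of its Dynkin diagram, so g ≅ A_4 ⊕ B_2 (dimension 24 + 10 = 34).

A_4 (sl(5)) + B_2 (so(5))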